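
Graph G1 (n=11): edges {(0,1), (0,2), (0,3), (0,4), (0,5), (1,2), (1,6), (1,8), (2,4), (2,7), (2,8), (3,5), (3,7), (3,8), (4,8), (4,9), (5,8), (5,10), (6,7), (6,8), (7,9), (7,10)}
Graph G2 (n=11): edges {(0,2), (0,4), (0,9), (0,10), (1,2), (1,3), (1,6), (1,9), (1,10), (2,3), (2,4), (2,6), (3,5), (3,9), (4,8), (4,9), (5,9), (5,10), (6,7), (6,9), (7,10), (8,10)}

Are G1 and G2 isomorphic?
Yes, isomorphic

The graphs are isomorphic.
One valid mapping φ: V(G1) → V(G2): 0→2, 1→3, 2→1, 3→0, 4→6, 5→4, 6→5, 7→10, 8→9, 9→7, 10→8

Verify φ preserves adjacency — for each edge of G1, its image is an edge of G2:
  (0,1) → (φ(0),φ(1)) = (2,3) ∈ E(G2) ✓
  (0,2) → (φ(0),φ(2)) = (1,2) ∈ E(G2) ✓
  (0,3) → (φ(0),φ(3)) = (0,2) ∈ E(G2) ✓
  (0,4) → (φ(0),φ(4)) = (2,6) ∈ E(G2) ✓
  (0,5) → (φ(0),φ(5)) = (2,4) ∈ E(G2) ✓
  (1,2) → (φ(1),φ(2)) = (1,3) ∈ E(G2) ✓
  (1,6) → (φ(1),φ(6)) = (3,5) ∈ E(G2) ✓
  (1,8) → (φ(1),φ(8)) = (3,9) ∈ E(G2) ✓
  (2,4) → (φ(2),φ(4)) = (1,6) ∈ E(G2) ✓
  (2,7) → (φ(2),φ(7)) = (1,10) ∈ E(G2) ✓
  (2,8) → (φ(2),φ(8)) = (1,9) ∈ E(G2) ✓
  (3,5) → (φ(3),φ(5)) = (0,4) ∈ E(G2) ✓
  (3,7) → (φ(3),φ(7)) = (0,10) ∈ E(G2) ✓
  (3,8) → (φ(3),φ(8)) = (0,9) ∈ E(G2) ✓
  (4,8) → (φ(4),φ(8)) = (6,9) ∈ E(G2) ✓
  (4,9) → (φ(4),φ(9)) = (6,7) ∈ E(G2) ✓
  (5,8) → (φ(5),φ(8)) = (4,9) ∈ E(G2) ✓
  (5,10) → (φ(5),φ(10)) = (4,8) ∈ E(G2) ✓
  (6,7) → (φ(6),φ(7)) = (5,10) ∈ E(G2) ✓
  (6,8) → (φ(6),φ(8)) = (5,9) ∈ E(G2) ✓
  (7,9) → (φ(7),φ(9)) = (7,10) ∈ E(G2) ✓
  (7,10) → (φ(7),φ(10)) = (8,10) ∈ E(G2) ✓
All 22 edges of G1 map to edges of G2, and |E(G1)| = |E(G2)| = 22, so φ is a bijection on edges as well as vertices. Hence G1 ≅ G2.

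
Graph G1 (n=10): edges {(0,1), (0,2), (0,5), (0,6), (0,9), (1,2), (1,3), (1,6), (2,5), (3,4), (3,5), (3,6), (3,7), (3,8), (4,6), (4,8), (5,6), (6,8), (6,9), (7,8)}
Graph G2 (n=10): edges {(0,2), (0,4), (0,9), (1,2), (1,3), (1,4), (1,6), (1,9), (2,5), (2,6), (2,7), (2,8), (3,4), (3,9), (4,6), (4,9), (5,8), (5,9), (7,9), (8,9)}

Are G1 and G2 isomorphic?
No, not isomorphic

The graphs are NOT isomorphic.

Counting triangles (3-cliques): G1 has 12, G2 has 9.
Triangle count is an isomorphism invariant, so differing triangle counts rule out isomorphism.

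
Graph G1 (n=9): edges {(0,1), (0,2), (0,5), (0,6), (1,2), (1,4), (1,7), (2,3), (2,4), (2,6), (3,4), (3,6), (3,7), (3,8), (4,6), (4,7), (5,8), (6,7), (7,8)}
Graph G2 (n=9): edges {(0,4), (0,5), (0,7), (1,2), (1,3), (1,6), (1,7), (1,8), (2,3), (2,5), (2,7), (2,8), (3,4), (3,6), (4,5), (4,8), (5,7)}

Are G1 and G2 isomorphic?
No, not isomorphic

The graphs are NOT isomorphic.

Degrees in G1: deg(0)=4, deg(1)=4, deg(2)=5, deg(3)=5, deg(4)=5, deg(5)=2, deg(6)=5, deg(7)=5, deg(8)=3.
Sorted degree sequence of G1: [5, 5, 5, 5, 5, 4, 4, 3, 2].
Degrees in G2: deg(0)=3, deg(1)=5, deg(2)=5, deg(3)=4, deg(4)=4, deg(5)=4, deg(6)=2, deg(7)=4, deg(8)=3.
Sorted degree sequence of G2: [5, 5, 4, 4, 4, 4, 3, 3, 2].
The (sorted) degree sequence is an isomorphism invariant, so since G1 and G2 have different degree sequences they cannot be isomorphic.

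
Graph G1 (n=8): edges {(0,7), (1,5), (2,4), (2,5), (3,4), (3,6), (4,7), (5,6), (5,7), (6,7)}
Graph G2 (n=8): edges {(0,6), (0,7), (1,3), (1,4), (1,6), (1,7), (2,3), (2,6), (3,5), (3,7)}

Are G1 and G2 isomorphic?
Yes, isomorphic

The graphs are isomorphic.
One valid mapping φ: V(G1) → V(G2): 0→4, 1→5, 2→2, 3→0, 4→6, 5→3, 6→7, 7→1

Verify φ preserves adjacency — for each edge of G1, its image is an edge of G2:
  (0,7) → (φ(0),φ(7)) = (1,4) ∈ E(G2) ✓
  (1,5) → (φ(1),φ(5)) = (3,5) ∈ E(G2) ✓
  (2,4) → (φ(2),φ(4)) = (2,6) ∈ E(G2) ✓
  (2,5) → (φ(2),φ(5)) = (2,3) ∈ E(G2) ✓
  (3,4) → (φ(3),φ(4)) = (0,6) ∈ E(G2) ✓
  (3,6) → (φ(3),φ(6)) = (0,7) ∈ E(G2) ✓
  (4,7) → (φ(4),φ(7)) = (1,6) ∈ E(G2) ✓
  (5,6) → (φ(5),φ(6)) = (3,7) ∈ E(G2) ✓
  (5,7) → (φ(5),φ(7)) = (1,3) ∈ E(G2) ✓
  (6,7) → (φ(6),φ(7)) = (1,7) ∈ E(G2) ✓
All 10 edges of G1 map to edges of G2, and |E(G1)| = |E(G2)| = 10, so φ is a bijection on edges as well as vertices. Hence G1 ≅ G2.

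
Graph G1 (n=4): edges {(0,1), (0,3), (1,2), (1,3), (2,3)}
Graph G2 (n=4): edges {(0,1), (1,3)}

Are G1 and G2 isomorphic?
No, not isomorphic

The graphs are NOT isomorphic.

Connected components of G1: 1 component(s) with vertex sets [[0, 1, 2, 3]], sizes [4].
Connected components of G2: 2 component(s) with vertex sets [[2], [0, 1, 3]], sizes [1, 3].
The number of connected components (and the multiset of component sizes) is an isomorphism invariant — an isomorphism maps each component of G1 bijectively onto a component of G2. Since G1 has 1 component(s) and G2 has 2, they cannot be isomorphic.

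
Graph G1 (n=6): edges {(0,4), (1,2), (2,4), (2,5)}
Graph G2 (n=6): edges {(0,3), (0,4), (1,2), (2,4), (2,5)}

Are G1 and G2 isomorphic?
No, not isomorphic

The graphs are NOT isomorphic.

Degrees in G1: deg(0)=1, deg(1)=1, deg(2)=3, deg(3)=0, deg(4)=2, deg(5)=1.
Sorted degree sequence of G1: [3, 2, 1, 1, 1, 0].
Degrees in G2: deg(0)=2, deg(1)=1, deg(2)=3, deg(3)=1, deg(4)=2, deg(5)=1.
Sorted degree sequence of G2: [3, 2, 2, 1, 1, 1].
The (sorted) degree sequence is an isomorphism invariant, so since G1 and G2 have different degree sequences they cannot be isomorphic.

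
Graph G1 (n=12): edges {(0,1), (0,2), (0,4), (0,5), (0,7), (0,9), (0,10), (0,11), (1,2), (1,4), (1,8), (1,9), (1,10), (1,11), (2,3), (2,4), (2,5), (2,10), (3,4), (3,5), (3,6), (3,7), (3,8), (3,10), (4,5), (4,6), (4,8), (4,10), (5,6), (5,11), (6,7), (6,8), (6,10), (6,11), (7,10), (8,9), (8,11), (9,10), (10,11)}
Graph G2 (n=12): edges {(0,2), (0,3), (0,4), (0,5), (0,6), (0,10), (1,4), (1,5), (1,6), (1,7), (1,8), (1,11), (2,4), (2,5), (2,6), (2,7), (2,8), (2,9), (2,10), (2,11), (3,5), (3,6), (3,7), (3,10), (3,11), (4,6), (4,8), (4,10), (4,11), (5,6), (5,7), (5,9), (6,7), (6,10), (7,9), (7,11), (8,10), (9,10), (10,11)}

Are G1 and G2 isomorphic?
Yes, isomorphic

The graphs are isomorphic.
One valid mapping φ: V(G1) → V(G2): 0→10, 1→4, 2→0, 3→5, 4→6, 5→3, 6→7, 7→9, 8→1, 9→8, 10→2, 11→11

Verify φ preserves adjacency — for each edge of G1, its image is an edge of G2:
  (0,1) → (φ(0),φ(1)) = (4,10) ∈ E(G2) ✓
  (0,2) → (φ(0),φ(2)) = (0,10) ∈ E(G2) ✓
  (0,4) → (φ(0),φ(4)) = (6,10) ∈ E(G2) ✓
  (0,5) → (φ(0),φ(5)) = (3,10) ∈ E(G2) ✓
  (0,7) → (φ(0),φ(7)) = (9,10) ∈ E(G2) ✓
  (0,9) → (φ(0),φ(9)) = (8,10) ∈ E(G2) ✓
  (0,10) → (φ(0),φ(10)) = (2,10) ∈ E(G2) ✓
  (0,11) → (φ(0),φ(11)) = (10,11) ∈ E(G2) ✓
  (1,2) → (φ(1),φ(2)) = (0,4) ∈ E(G2) ✓
  (1,4) → (φ(1),φ(4)) = (4,6) ∈ E(G2) ✓
  (1,8) → (φ(1),φ(8)) = (1,4) ∈ E(G2) ✓
  (1,9) → (φ(1),φ(9)) = (4,8) ∈ E(G2) ✓
  (1,10) → (φ(1),φ(10)) = (2,4) ∈ E(G2) ✓
  (1,11) → (φ(1),φ(11)) = (4,11) ∈ E(G2) ✓
  (2,3) → (φ(2),φ(3)) = (0,5) ∈ E(G2) ✓
  (2,4) → (φ(2),φ(4)) = (0,6) ∈ E(G2) ✓
  (2,5) → (φ(2),φ(5)) = (0,3) ∈ E(G2) ✓
  (2,10) → (φ(2),φ(10)) = (0,2) ∈ E(G2) ✓
  (3,4) → (φ(3),φ(4)) = (5,6) ∈ E(G2) ✓
  (3,5) → (φ(3),φ(5)) = (3,5) ∈ E(G2) ✓
  (3,6) → (φ(3),φ(6)) = (5,7) ∈ E(G2) ✓
  (3,7) → (φ(3),φ(7)) = (5,9) ∈ E(G2) ✓
  (3,8) → (φ(3),φ(8)) = (1,5) ∈ E(G2) ✓
  (3,10) → (φ(3),φ(10)) = (2,5) ∈ E(G2) ✓
  (4,5) → (φ(4),φ(5)) = (3,6) ∈ E(G2) ✓
  (4,6) → (φ(4),φ(6)) = (6,7) ∈ E(G2) ✓
  (4,8) → (φ(4),φ(8)) = (1,6) ∈ E(G2) ✓
  (4,10) → (φ(4),φ(10)) = (2,6) ∈ E(G2) ✓
  (5,6) → (φ(5),φ(6)) = (3,7) ∈ E(G2) ✓
  (5,11) → (φ(5),φ(11)) = (3,11) ∈ E(G2) ✓
  (6,7) → (φ(6),φ(7)) = (7,9) ∈ E(G2) ✓
  (6,8) → (φ(6),φ(8)) = (1,7) ∈ E(G2) ✓
  (6,10) → (φ(6),φ(10)) = (2,7) ∈ E(G2) ✓
  (6,11) → (φ(6),φ(11)) = (7,11) ∈ E(G2) ✓
  (7,10) → (φ(7),φ(10)) = (2,9) ∈ E(G2) ✓
  (8,9) → (φ(8),φ(9)) = (1,8) ∈ E(G2) ✓
  (8,11) → (φ(8),φ(11)) = (1,11) ∈ E(G2) ✓
  (9,10) → (φ(9),φ(10)) = (2,8) ∈ E(G2) ✓
  (10,11) → (φ(10),φ(11)) = (2,11) ∈ E(G2) ✓
All 39 edges of G1 map to edges of G2, and |E(G1)| = |E(G2)| = 39, so φ is a bijection on edges as well as vertices. Hence G1 ≅ G2.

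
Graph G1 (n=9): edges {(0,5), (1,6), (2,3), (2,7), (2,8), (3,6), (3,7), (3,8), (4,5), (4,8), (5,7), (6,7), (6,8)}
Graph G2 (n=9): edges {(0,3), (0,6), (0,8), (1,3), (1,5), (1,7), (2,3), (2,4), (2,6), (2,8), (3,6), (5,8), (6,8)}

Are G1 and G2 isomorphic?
Yes, isomorphic

The graphs are isomorphic.
One valid mapping φ: V(G1) → V(G2): 0→7, 1→4, 2→0, 3→6, 4→5, 5→1, 6→2, 7→3, 8→8

Verify φ preserves adjacency — for each edge of G1, its image is an edge of G2:
  (0,5) → (φ(0),φ(5)) = (1,7) ∈ E(G2) ✓
  (1,6) → (φ(1),φ(6)) = (2,4) ∈ E(G2) ✓
  (2,3) → (φ(2),φ(3)) = (0,6) ∈ E(G2) ✓
  (2,7) → (φ(2),φ(7)) = (0,3) ∈ E(G2) ✓
  (2,8) → (φ(2),φ(8)) = (0,8) ∈ E(G2) ✓
  (3,6) → (φ(3),φ(6)) = (2,6) ∈ E(G2) ✓
  (3,7) → (φ(3),φ(7)) = (3,6) ∈ E(G2) ✓
  (3,8) → (φ(3),φ(8)) = (6,8) ∈ E(G2) ✓
  (4,5) → (φ(4),φ(5)) = (1,5) ∈ E(G2) ✓
  (4,8) → (φ(4),φ(8)) = (5,8) ∈ E(G2) ✓
  (5,7) → (φ(5),φ(7)) = (1,3) ∈ E(G2) ✓
  (6,7) → (φ(6),φ(7)) = (2,3) ∈ E(G2) ✓
  (6,8) → (φ(6),φ(8)) = (2,8) ∈ E(G2) ✓
All 13 edges of G1 map to edges of G2, and |E(G1)| = |E(G2)| = 13, so φ is a bijection on edges as well as vertices. Hence G1 ≅ G2.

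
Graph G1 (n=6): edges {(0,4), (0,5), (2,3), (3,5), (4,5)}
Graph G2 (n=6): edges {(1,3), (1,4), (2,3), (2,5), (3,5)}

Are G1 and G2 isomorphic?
Yes, isomorphic

The graphs are isomorphic.
One valid mapping φ: V(G1) → V(G2): 0→2, 1→0, 2→4, 3→1, 4→5, 5→3

Verify φ preserves adjacency — for each edge of G1, its image is an edge of G2:
  (0,4) → (φ(0),φ(4)) = (2,5) ∈ E(G2) ✓
  (0,5) → (φ(0),φ(5)) = (2,3) ∈ E(G2) ✓
  (2,3) → (φ(2),φ(3)) = (1,4) ∈ E(G2) ✓
  (3,5) → (φ(3),φ(5)) = (1,3) ∈ E(G2) ✓
  (4,5) → (φ(4),φ(5)) = (3,5) ∈ E(G2) ✓
All 5 edges of G1 map to edges of G2, and |E(G1)| = |E(G2)| = 5, so φ is a bijection on edges as well as vertices. Hence G1 ≅ G2.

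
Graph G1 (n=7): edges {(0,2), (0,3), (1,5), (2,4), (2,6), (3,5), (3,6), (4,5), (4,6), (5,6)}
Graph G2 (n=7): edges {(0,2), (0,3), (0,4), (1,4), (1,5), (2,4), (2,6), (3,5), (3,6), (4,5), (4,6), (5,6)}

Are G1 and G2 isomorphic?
No, not isomorphic

The graphs are NOT isomorphic.

Counting edges: G1 has 10 edge(s); G2 has 12 edge(s).
Edge count is an isomorphism invariant (a bijection on vertices induces a bijection on edges), so differing edge counts rule out isomorphism.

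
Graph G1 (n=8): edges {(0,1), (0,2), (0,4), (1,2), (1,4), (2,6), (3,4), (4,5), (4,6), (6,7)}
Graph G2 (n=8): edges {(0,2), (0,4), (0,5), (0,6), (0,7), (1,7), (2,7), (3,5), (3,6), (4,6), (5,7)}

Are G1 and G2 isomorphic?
No, not isomorphic

The graphs are NOT isomorphic.

Degrees in G1: deg(0)=3, deg(1)=3, deg(2)=3, deg(3)=1, deg(4)=5, deg(5)=1, deg(6)=3, deg(7)=1.
Sorted degree sequence of G1: [5, 3, 3, 3, 3, 1, 1, 1].
Degrees in G2: deg(0)=5, deg(1)=1, deg(2)=2, deg(3)=2, deg(4)=2, deg(5)=3, deg(6)=3, deg(7)=4.
Sorted degree sequence of G2: [5, 4, 3, 3, 2, 2, 2, 1].
The (sorted) degree sequence is an isomorphism invariant, so since G1 and G2 have different degree sequences they cannot be isomorphic.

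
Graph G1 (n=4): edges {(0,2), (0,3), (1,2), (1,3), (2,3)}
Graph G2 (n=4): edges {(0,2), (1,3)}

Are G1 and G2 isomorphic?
No, not isomorphic

The graphs are NOT isomorphic.

Counting triangles (3-cliques): G1 has 2, G2 has 0.
Triangle count is an isomorphism invariant, so differing triangle counts rule out isomorphism.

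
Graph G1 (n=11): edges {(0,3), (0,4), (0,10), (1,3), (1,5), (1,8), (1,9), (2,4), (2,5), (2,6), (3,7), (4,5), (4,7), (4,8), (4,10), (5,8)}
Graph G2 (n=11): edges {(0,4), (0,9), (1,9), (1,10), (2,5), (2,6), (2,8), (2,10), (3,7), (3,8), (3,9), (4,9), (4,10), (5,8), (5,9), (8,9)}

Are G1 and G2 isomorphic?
Yes, isomorphic

The graphs are isomorphic.
One valid mapping φ: V(G1) → V(G2): 0→4, 1→2, 2→3, 3→10, 4→9, 5→8, 6→7, 7→1, 8→5, 9→6, 10→0

Verify φ preserves adjacency — for each edge of G1, its image is an edge of G2:
  (0,3) → (φ(0),φ(3)) = (4,10) ∈ E(G2) ✓
  (0,4) → (φ(0),φ(4)) = (4,9) ∈ E(G2) ✓
  (0,10) → (φ(0),φ(10)) = (0,4) ∈ E(G2) ✓
  (1,3) → (φ(1),φ(3)) = (2,10) ∈ E(G2) ✓
  (1,5) → (φ(1),φ(5)) = (2,8) ∈ E(G2) ✓
  (1,8) → (φ(1),φ(8)) = (2,5) ∈ E(G2) ✓
  (1,9) → (φ(1),φ(9)) = (2,6) ∈ E(G2) ✓
  (2,4) → (φ(2),φ(4)) = (3,9) ∈ E(G2) ✓
  (2,5) → (φ(2),φ(5)) = (3,8) ∈ E(G2) ✓
  (2,6) → (φ(2),φ(6)) = (3,7) ∈ E(G2) ✓
  (3,7) → (φ(3),φ(7)) = (1,10) ∈ E(G2) ✓
  (4,5) → (φ(4),φ(5)) = (8,9) ∈ E(G2) ✓
  (4,7) → (φ(4),φ(7)) = (1,9) ∈ E(G2) ✓
  (4,8) → (φ(4),φ(8)) = (5,9) ∈ E(G2) ✓
  (4,10) → (φ(4),φ(10)) = (0,9) ∈ E(G2) ✓
  (5,8) → (φ(5),φ(8)) = (5,8) ∈ E(G2) ✓
All 16 edges of G1 map to edges of G2, and |E(G1)| = |E(G2)| = 16, so φ is a bijection on edges as well as vertices. Hence G1 ≅ G2.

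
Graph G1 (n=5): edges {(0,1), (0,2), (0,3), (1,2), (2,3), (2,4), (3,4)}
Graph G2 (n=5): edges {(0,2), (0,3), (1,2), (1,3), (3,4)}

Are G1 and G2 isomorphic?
No, not isomorphic

The graphs are NOT isomorphic.

Counting triangles (3-cliques): G1 has 3, G2 has 0.
Triangle count is an isomorphism invariant, so differing triangle counts rule out isomorphism.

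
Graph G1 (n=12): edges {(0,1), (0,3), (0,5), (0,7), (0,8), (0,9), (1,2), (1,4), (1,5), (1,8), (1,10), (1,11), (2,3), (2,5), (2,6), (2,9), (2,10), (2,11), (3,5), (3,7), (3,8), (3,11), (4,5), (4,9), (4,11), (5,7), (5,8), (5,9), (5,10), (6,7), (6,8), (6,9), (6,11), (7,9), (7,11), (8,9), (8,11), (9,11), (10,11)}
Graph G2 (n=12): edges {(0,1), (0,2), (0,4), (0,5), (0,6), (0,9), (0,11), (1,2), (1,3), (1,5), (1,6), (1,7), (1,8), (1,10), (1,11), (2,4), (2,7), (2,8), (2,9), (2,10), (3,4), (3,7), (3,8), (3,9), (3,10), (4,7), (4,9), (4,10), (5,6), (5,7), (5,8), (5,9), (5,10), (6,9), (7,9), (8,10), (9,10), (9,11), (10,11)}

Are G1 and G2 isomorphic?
Yes, isomorphic

The graphs are isomorphic.
One valid mapping φ: V(G1) → V(G2): 0→4, 1→0, 2→5, 3→7, 4→11, 5→9, 6→8, 7→3, 8→2, 9→10, 10→6, 11→1

Verify φ preserves adjacency — for each edge of G1, its image is an edge of G2:
  (0,1) → (φ(0),φ(1)) = (0,4) ∈ E(G2) ✓
  (0,3) → (φ(0),φ(3)) = (4,7) ∈ E(G2) ✓
  (0,5) → (φ(0),φ(5)) = (4,9) ∈ E(G2) ✓
  (0,7) → (φ(0),φ(7)) = (3,4) ∈ E(G2) ✓
  (0,8) → (φ(0),φ(8)) = (2,4) ∈ E(G2) ✓
  (0,9) → (φ(0),φ(9)) = (4,10) ∈ E(G2) ✓
  (1,2) → (φ(1),φ(2)) = (0,5) ∈ E(G2) ✓
  (1,4) → (φ(1),φ(4)) = (0,11) ∈ E(G2) ✓
  (1,5) → (φ(1),φ(5)) = (0,9) ∈ E(G2) ✓
  (1,8) → (φ(1),φ(8)) = (0,2) ∈ E(G2) ✓
  (1,10) → (φ(1),φ(10)) = (0,6) ∈ E(G2) ✓
  (1,11) → (φ(1),φ(11)) = (0,1) ∈ E(G2) ✓
  (2,3) → (φ(2),φ(3)) = (5,7) ∈ E(G2) ✓
  (2,5) → (φ(2),φ(5)) = (5,9) ∈ E(G2) ✓
  (2,6) → (φ(2),φ(6)) = (5,8) ∈ E(G2) ✓
  (2,9) → (φ(2),φ(9)) = (5,10) ∈ E(G2) ✓
  (2,10) → (φ(2),φ(10)) = (5,6) ∈ E(G2) ✓
  (2,11) → (φ(2),φ(11)) = (1,5) ∈ E(G2) ✓
  (3,5) → (φ(3),φ(5)) = (7,9) ∈ E(G2) ✓
  (3,7) → (φ(3),φ(7)) = (3,7) ∈ E(G2) ✓
  (3,8) → (φ(3),φ(8)) = (2,7) ∈ E(G2) ✓
  (3,11) → (φ(3),φ(11)) = (1,7) ∈ E(G2) ✓
  (4,5) → (φ(4),φ(5)) = (9,11) ∈ E(G2) ✓
  (4,9) → (φ(4),φ(9)) = (10,11) ∈ E(G2) ✓
  (4,11) → (φ(4),φ(11)) = (1,11) ∈ E(G2) ✓
  (5,7) → (φ(5),φ(7)) = (3,9) ∈ E(G2) ✓
  (5,8) → (φ(5),φ(8)) = (2,9) ∈ E(G2) ✓
  (5,9) → (φ(5),φ(9)) = (9,10) ∈ E(G2) ✓
  (5,10) → (φ(5),φ(10)) = (6,9) ∈ E(G2) ✓
  (6,7) → (φ(6),φ(7)) = (3,8) ∈ E(G2) ✓
  (6,8) → (φ(6),φ(8)) = (2,8) ∈ E(G2) ✓
  (6,9) → (φ(6),φ(9)) = (8,10) ∈ E(G2) ✓
  (6,11) → (φ(6),φ(11)) = (1,8) ∈ E(G2) ✓
  (7,9) → (φ(7),φ(9)) = (3,10) ∈ E(G2) ✓
  (7,11) → (φ(7),φ(11)) = (1,3) ∈ E(G2) ✓
  (8,9) → (φ(8),φ(9)) = (2,10) ∈ E(G2) ✓
  (8,11) → (φ(8),φ(11)) = (1,2) ∈ E(G2) ✓
  (9,11) → (φ(9),φ(11)) = (1,10) ∈ E(G2) ✓
  (10,11) → (φ(10),φ(11)) = (1,6) ∈ E(G2) ✓
All 39 edges of G1 map to edges of G2, and |E(G1)| = |E(G2)| = 39, so φ is a bijection on edges as well as vertices. Hence G1 ≅ G2.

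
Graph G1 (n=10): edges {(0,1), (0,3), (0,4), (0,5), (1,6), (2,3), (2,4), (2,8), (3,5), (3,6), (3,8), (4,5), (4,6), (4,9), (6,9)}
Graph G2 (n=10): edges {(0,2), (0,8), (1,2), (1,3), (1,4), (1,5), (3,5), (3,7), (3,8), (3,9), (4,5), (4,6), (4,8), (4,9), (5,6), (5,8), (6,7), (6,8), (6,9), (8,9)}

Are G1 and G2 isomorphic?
No, not isomorphic

The graphs are NOT isomorphic.

Counting triangles (3-cliques): G1 has 4, G2 has 11.
Triangle count is an isomorphism invariant, so differing triangle counts rule out isomorphism.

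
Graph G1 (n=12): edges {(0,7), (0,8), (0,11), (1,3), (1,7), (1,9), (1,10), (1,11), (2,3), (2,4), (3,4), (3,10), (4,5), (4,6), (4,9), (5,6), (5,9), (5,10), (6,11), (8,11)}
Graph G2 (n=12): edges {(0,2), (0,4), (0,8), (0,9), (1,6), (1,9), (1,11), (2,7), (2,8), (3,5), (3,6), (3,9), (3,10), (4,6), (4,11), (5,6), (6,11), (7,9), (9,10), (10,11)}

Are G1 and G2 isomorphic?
Yes, isomorphic

The graphs are isomorphic.
One valid mapping φ: V(G1) → V(G2): 0→2, 1→9, 2→5, 3→3, 4→6, 5→11, 6→4, 7→7, 8→8, 9→1, 10→10, 11→0

Verify φ preserves adjacency — for each edge of G1, its image is an edge of G2:
  (0,7) → (φ(0),φ(7)) = (2,7) ∈ E(G2) ✓
  (0,8) → (φ(0),φ(8)) = (2,8) ∈ E(G2) ✓
  (0,11) → (φ(0),φ(11)) = (0,2) ∈ E(G2) ✓
  (1,3) → (φ(1),φ(3)) = (3,9) ∈ E(G2) ✓
  (1,7) → (φ(1),φ(7)) = (7,9) ∈ E(G2) ✓
  (1,9) → (φ(1),φ(9)) = (1,9) ∈ E(G2) ✓
  (1,10) → (φ(1),φ(10)) = (9,10) ∈ E(G2) ✓
  (1,11) → (φ(1),φ(11)) = (0,9) ∈ E(G2) ✓
  (2,3) → (φ(2),φ(3)) = (3,5) ∈ E(G2) ✓
  (2,4) → (φ(2),φ(4)) = (5,6) ∈ E(G2) ✓
  (3,4) → (φ(3),φ(4)) = (3,6) ∈ E(G2) ✓
  (3,10) → (φ(3),φ(10)) = (3,10) ∈ E(G2) ✓
  (4,5) → (φ(4),φ(5)) = (6,11) ∈ E(G2) ✓
  (4,6) → (φ(4),φ(6)) = (4,6) ∈ E(G2) ✓
  (4,9) → (φ(4),φ(9)) = (1,6) ∈ E(G2) ✓
  (5,6) → (φ(5),φ(6)) = (4,11) ∈ E(G2) ✓
  (5,9) → (φ(5),φ(9)) = (1,11) ∈ E(G2) ✓
  (5,10) → (φ(5),φ(10)) = (10,11) ∈ E(G2) ✓
  (6,11) → (φ(6),φ(11)) = (0,4) ∈ E(G2) ✓
  (8,11) → (φ(8),φ(11)) = (0,8) ∈ E(G2) ✓
All 20 edges of G1 map to edges of G2, and |E(G1)| = |E(G2)| = 20, so φ is a bijection on edges as well as vertices. Hence G1 ≅ G2.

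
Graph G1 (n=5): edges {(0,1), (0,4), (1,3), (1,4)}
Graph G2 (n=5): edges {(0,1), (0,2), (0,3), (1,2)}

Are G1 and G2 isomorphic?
Yes, isomorphic

The graphs are isomorphic.
One valid mapping φ: V(G1) → V(G2): 0→1, 1→0, 2→4, 3→3, 4→2

Verify φ preserves adjacency — for each edge of G1, its image is an edge of G2:
  (0,1) → (φ(0),φ(1)) = (0,1) ∈ E(G2) ✓
  (0,4) → (φ(0),φ(4)) = (1,2) ∈ E(G2) ✓
  (1,3) → (φ(1),φ(3)) = (0,3) ∈ E(G2) ✓
  (1,4) → (φ(1),φ(4)) = (0,2) ∈ E(G2) ✓
All 4 edges of G1 map to edges of G2, and |E(G1)| = |E(G2)| = 4, so φ is a bijection on edges as well as vertices. Hence G1 ≅ G2.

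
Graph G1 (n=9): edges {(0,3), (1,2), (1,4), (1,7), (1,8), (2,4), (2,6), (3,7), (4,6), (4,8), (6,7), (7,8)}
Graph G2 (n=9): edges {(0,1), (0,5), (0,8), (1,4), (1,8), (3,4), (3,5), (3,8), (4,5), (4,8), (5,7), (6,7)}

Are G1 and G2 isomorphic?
Yes, isomorphic

The graphs are isomorphic.
One valid mapping φ: V(G1) → V(G2): 0→6, 1→4, 2→1, 3→7, 4→8, 5→2, 6→0, 7→5, 8→3

Verify φ preserves adjacency — for each edge of G1, its image is an edge of G2:
  (0,3) → (φ(0),φ(3)) = (6,7) ∈ E(G2) ✓
  (1,2) → (φ(1),φ(2)) = (1,4) ∈ E(G2) ✓
  (1,4) → (φ(1),φ(4)) = (4,8) ∈ E(G2) ✓
  (1,7) → (φ(1),φ(7)) = (4,5) ∈ E(G2) ✓
  (1,8) → (φ(1),φ(8)) = (3,4) ∈ E(G2) ✓
  (2,4) → (φ(2),φ(4)) = (1,8) ∈ E(G2) ✓
  (2,6) → (φ(2),φ(6)) = (0,1) ∈ E(G2) ✓
  (3,7) → (φ(3),φ(7)) = (5,7) ∈ E(G2) ✓
  (4,6) → (φ(4),φ(6)) = (0,8) ∈ E(G2) ✓
  (4,8) → (φ(4),φ(8)) = (3,8) ∈ E(G2) ✓
  (6,7) → (φ(6),φ(7)) = (0,5) ∈ E(G2) ✓
  (7,8) → (φ(7),φ(8)) = (3,5) ∈ E(G2) ✓
All 12 edges of G1 map to edges of G2, and |E(G1)| = |E(G2)| = 12, so φ is a bijection on edges as well as vertices. Hence G1 ≅ G2.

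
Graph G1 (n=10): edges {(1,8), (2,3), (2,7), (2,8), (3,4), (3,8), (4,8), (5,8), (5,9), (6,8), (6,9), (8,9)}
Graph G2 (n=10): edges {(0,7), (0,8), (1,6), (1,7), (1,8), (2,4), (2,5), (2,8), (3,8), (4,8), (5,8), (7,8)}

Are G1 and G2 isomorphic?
Yes, isomorphic

The graphs are isomorphic.
One valid mapping φ: V(G1) → V(G2): 0→9, 1→3, 2→1, 3→7, 4→0, 5→5, 6→4, 7→6, 8→8, 9→2

Verify φ preserves adjacency — for each edge of G1, its image is an edge of G2:
  (1,8) → (φ(1),φ(8)) = (3,8) ∈ E(G2) ✓
  (2,3) → (φ(2),φ(3)) = (1,7) ∈ E(G2) ✓
  (2,7) → (φ(2),φ(7)) = (1,6) ∈ E(G2) ✓
  (2,8) → (φ(2),φ(8)) = (1,8) ∈ E(G2) ✓
  (3,4) → (φ(3),φ(4)) = (0,7) ∈ E(G2) ✓
  (3,8) → (φ(3),φ(8)) = (7,8) ∈ E(G2) ✓
  (4,8) → (φ(4),φ(8)) = (0,8) ∈ E(G2) ✓
  (5,8) → (φ(5),φ(8)) = (5,8) ∈ E(G2) ✓
  (5,9) → (φ(5),φ(9)) = (2,5) ∈ E(G2) ✓
  (6,8) → (φ(6),φ(8)) = (4,8) ∈ E(G2) ✓
  (6,9) → (φ(6),φ(9)) = (2,4) ∈ E(G2) ✓
  (8,9) → (φ(8),φ(9)) = (2,8) ∈ E(G2) ✓
All 12 edges of G1 map to edges of G2, and |E(G1)| = |E(G2)| = 12, so φ is a bijection on edges as well as vertices. Hence G1 ≅ G2.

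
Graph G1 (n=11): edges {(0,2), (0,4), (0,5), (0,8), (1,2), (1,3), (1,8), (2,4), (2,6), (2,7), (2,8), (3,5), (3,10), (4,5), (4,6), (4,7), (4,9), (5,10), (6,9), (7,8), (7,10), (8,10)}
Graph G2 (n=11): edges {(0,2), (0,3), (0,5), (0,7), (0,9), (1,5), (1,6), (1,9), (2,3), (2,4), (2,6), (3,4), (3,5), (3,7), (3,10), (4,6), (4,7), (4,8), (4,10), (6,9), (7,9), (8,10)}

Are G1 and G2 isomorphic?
Yes, isomorphic

The graphs are isomorphic.
One valid mapping φ: V(G1) → V(G2): 0→2, 1→5, 2→3, 3→1, 4→4, 5→6, 6→10, 7→7, 8→0, 9→8, 10→9

Verify φ preserves adjacency — for each edge of G1, its image is an edge of G2:
  (0,2) → (φ(0),φ(2)) = (2,3) ∈ E(G2) ✓
  (0,4) → (φ(0),φ(4)) = (2,4) ∈ E(G2) ✓
  (0,5) → (φ(0),φ(5)) = (2,6) ∈ E(G2) ✓
  (0,8) → (φ(0),φ(8)) = (0,2) ∈ E(G2) ✓
  (1,2) → (φ(1),φ(2)) = (3,5) ∈ E(G2) ✓
  (1,3) → (φ(1),φ(3)) = (1,5) ∈ E(G2) ✓
  (1,8) → (φ(1),φ(8)) = (0,5) ∈ E(G2) ✓
  (2,4) → (φ(2),φ(4)) = (3,4) ∈ E(G2) ✓
  (2,6) → (φ(2),φ(6)) = (3,10) ∈ E(G2) ✓
  (2,7) → (φ(2),φ(7)) = (3,7) ∈ E(G2) ✓
  (2,8) → (φ(2),φ(8)) = (0,3) ∈ E(G2) ✓
  (3,5) → (φ(3),φ(5)) = (1,6) ∈ E(G2) ✓
  (3,10) → (φ(3),φ(10)) = (1,9) ∈ E(G2) ✓
  (4,5) → (φ(4),φ(5)) = (4,6) ∈ E(G2) ✓
  (4,6) → (φ(4),φ(6)) = (4,10) ∈ E(G2) ✓
  (4,7) → (φ(4),φ(7)) = (4,7) ∈ E(G2) ✓
  (4,9) → (φ(4),φ(9)) = (4,8) ∈ E(G2) ✓
  (5,10) → (φ(5),φ(10)) = (6,9) ∈ E(G2) ✓
  (6,9) → (φ(6),φ(9)) = (8,10) ∈ E(G2) ✓
  (7,8) → (φ(7),φ(8)) = (0,7) ∈ E(G2) ✓
  (7,10) → (φ(7),φ(10)) = (7,9) ∈ E(G2) ✓
  (8,10) → (φ(8),φ(10)) = (0,9) ∈ E(G2) ✓
All 22 edges of G1 map to edges of G2, and |E(G1)| = |E(G2)| = 22, so φ is a bijection on edges as well as vertices. Hence G1 ≅ G2.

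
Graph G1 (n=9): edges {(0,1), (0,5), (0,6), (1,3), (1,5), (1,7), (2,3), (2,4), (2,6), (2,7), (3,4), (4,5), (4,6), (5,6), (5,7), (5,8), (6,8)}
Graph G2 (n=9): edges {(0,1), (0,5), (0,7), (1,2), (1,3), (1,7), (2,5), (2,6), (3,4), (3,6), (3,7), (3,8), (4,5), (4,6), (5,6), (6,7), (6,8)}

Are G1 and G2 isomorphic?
Yes, isomorphic

The graphs are isomorphic.
One valid mapping φ: V(G1) → V(G2): 0→4, 1→5, 2→1, 3→0, 4→7, 5→6, 6→3, 7→2, 8→8

Verify φ preserves adjacency — for each edge of G1, its image is an edge of G2:
  (0,1) → (φ(0),φ(1)) = (4,5) ∈ E(G2) ✓
  (0,5) → (φ(0),φ(5)) = (4,6) ∈ E(G2) ✓
  (0,6) → (φ(0),φ(6)) = (3,4) ∈ E(G2) ✓
  (1,3) → (φ(1),φ(3)) = (0,5) ∈ E(G2) ✓
  (1,5) → (φ(1),φ(5)) = (5,6) ∈ E(G2) ✓
  (1,7) → (φ(1),φ(7)) = (2,5) ∈ E(G2) ✓
  (2,3) → (φ(2),φ(3)) = (0,1) ∈ E(G2) ✓
  (2,4) → (φ(2),φ(4)) = (1,7) ∈ E(G2) ✓
  (2,6) → (φ(2),φ(6)) = (1,3) ∈ E(G2) ✓
  (2,7) → (φ(2),φ(7)) = (1,2) ∈ E(G2) ✓
  (3,4) → (φ(3),φ(4)) = (0,7) ∈ E(G2) ✓
  (4,5) → (φ(4),φ(5)) = (6,7) ∈ E(G2) ✓
  (4,6) → (φ(4),φ(6)) = (3,7) ∈ E(G2) ✓
  (5,6) → (φ(5),φ(6)) = (3,6) ∈ E(G2) ✓
  (5,7) → (φ(5),φ(7)) = (2,6) ∈ E(G2) ✓
  (5,8) → (φ(5),φ(8)) = (6,8) ∈ E(G2) ✓
  (6,8) → (φ(6),φ(8)) = (3,8) ∈ E(G2) ✓
All 17 edges of G1 map to edges of G2, and |E(G1)| = |E(G2)| = 17, so φ is a bijection on edges as well as vertices. Hence G1 ≅ G2.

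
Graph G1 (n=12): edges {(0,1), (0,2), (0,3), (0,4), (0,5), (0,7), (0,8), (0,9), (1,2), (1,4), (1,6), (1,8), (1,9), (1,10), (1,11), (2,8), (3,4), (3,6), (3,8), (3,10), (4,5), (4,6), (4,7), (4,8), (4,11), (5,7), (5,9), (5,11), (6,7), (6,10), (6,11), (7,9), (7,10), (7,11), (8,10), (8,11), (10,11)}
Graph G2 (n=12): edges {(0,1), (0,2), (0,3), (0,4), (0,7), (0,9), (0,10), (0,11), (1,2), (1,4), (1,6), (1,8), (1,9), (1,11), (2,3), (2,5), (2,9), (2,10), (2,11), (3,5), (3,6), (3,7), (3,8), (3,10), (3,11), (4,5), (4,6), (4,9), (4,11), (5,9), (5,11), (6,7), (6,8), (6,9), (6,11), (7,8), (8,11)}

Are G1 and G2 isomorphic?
Yes, isomorphic

The graphs are isomorphic.
One valid mapping φ: V(G1) → V(G2): 0→3, 1→0, 2→10, 3→5, 4→11, 5→8, 6→4, 7→6, 8→2, 9→7, 10→9, 11→1

Verify φ preserves adjacency — for each edge of G1, its image is an edge of G2:
  (0,1) → (φ(0),φ(1)) = (0,3) ∈ E(G2) ✓
  (0,2) → (φ(0),φ(2)) = (3,10) ∈ E(G2) ✓
  (0,3) → (φ(0),φ(3)) = (3,5) ∈ E(G2) ✓
  (0,4) → (φ(0),φ(4)) = (3,11) ∈ E(G2) ✓
  (0,5) → (φ(0),φ(5)) = (3,8) ∈ E(G2) ✓
  (0,7) → (φ(0),φ(7)) = (3,6) ∈ E(G2) ✓
  (0,8) → (φ(0),φ(8)) = (2,3) ∈ E(G2) ✓
  (0,9) → (φ(0),φ(9)) = (3,7) ∈ E(G2) ✓
  (1,2) → (φ(1),φ(2)) = (0,10) ∈ E(G2) ✓
  (1,4) → (φ(1),φ(4)) = (0,11) ∈ E(G2) ✓
  (1,6) → (φ(1),φ(6)) = (0,4) ∈ E(G2) ✓
  (1,8) → (φ(1),φ(8)) = (0,2) ∈ E(G2) ✓
  (1,9) → (φ(1),φ(9)) = (0,7) ∈ E(G2) ✓
  (1,10) → (φ(1),φ(10)) = (0,9) ∈ E(G2) ✓
  (1,11) → (φ(1),φ(11)) = (0,1) ∈ E(G2) ✓
  (2,8) → (φ(2),φ(8)) = (2,10) ∈ E(G2) ✓
  (3,4) → (φ(3),φ(4)) = (5,11) ∈ E(G2) ✓
  (3,6) → (φ(3),φ(6)) = (4,5) ∈ E(G2) ✓
  (3,8) → (φ(3),φ(8)) = (2,5) ∈ E(G2) ✓
  (3,10) → (φ(3),φ(10)) = (5,9) ∈ E(G2) ✓
  (4,5) → (φ(4),φ(5)) = (8,11) ∈ E(G2) ✓
  (4,6) → (φ(4),φ(6)) = (4,11) ∈ E(G2) ✓
  (4,7) → (φ(4),φ(7)) = (6,11) ∈ E(G2) ✓
  (4,8) → (φ(4),φ(8)) = (2,11) ∈ E(G2) ✓
  (4,11) → (φ(4),φ(11)) = (1,11) ∈ E(G2) ✓
  (5,7) → (φ(5),φ(7)) = (6,8) ∈ E(G2) ✓
  (5,9) → (φ(5),φ(9)) = (7,8) ∈ E(G2) ✓
  (5,11) → (φ(5),φ(11)) = (1,8) ∈ E(G2) ✓
  (6,7) → (φ(6),φ(7)) = (4,6) ∈ E(G2) ✓
  (6,10) → (φ(6),φ(10)) = (4,9) ∈ E(G2) ✓
  (6,11) → (φ(6),φ(11)) = (1,4) ∈ E(G2) ✓
  (7,9) → (φ(7),φ(9)) = (6,7) ∈ E(G2) ✓
  (7,10) → (φ(7),φ(10)) = (6,9) ∈ E(G2) ✓
  (7,11) → (φ(7),φ(11)) = (1,6) ∈ E(G2) ✓
  (8,10) → (φ(8),φ(10)) = (2,9) ∈ E(G2) ✓
  (8,11) → (φ(8),φ(11)) = (1,2) ∈ E(G2) ✓
  (10,11) → (φ(10),φ(11)) = (1,9) ∈ E(G2) ✓
All 37 edges of G1 map to edges of G2, and |E(G1)| = |E(G2)| = 37, so φ is a bijection on edges as well as vertices. Hence G1 ≅ G2.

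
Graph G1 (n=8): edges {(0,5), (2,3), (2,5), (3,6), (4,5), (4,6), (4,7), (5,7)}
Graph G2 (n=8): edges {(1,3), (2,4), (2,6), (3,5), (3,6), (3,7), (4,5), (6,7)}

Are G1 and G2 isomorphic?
Yes, isomorphic

The graphs are isomorphic.
One valid mapping φ: V(G1) → V(G2): 0→1, 1→0, 2→5, 3→4, 4→6, 5→3, 6→2, 7→7

Verify φ preserves adjacency — for each edge of G1, its image is an edge of G2:
  (0,5) → (φ(0),φ(5)) = (1,3) ∈ E(G2) ✓
  (2,3) → (φ(2),φ(3)) = (4,5) ∈ E(G2) ✓
  (2,5) → (φ(2),φ(5)) = (3,5) ∈ E(G2) ✓
  (3,6) → (φ(3),φ(6)) = (2,4) ∈ E(G2) ✓
  (4,5) → (φ(4),φ(5)) = (3,6) ∈ E(G2) ✓
  (4,6) → (φ(4),φ(6)) = (2,6) ∈ E(G2) ✓
  (4,7) → (φ(4),φ(7)) = (6,7) ∈ E(G2) ✓
  (5,7) → (φ(5),φ(7)) = (3,7) ∈ E(G2) ✓
All 8 edges of G1 map to edges of G2, and |E(G1)| = |E(G2)| = 8, so φ is a bijection on edges as well as vertices. Hence G1 ≅ G2.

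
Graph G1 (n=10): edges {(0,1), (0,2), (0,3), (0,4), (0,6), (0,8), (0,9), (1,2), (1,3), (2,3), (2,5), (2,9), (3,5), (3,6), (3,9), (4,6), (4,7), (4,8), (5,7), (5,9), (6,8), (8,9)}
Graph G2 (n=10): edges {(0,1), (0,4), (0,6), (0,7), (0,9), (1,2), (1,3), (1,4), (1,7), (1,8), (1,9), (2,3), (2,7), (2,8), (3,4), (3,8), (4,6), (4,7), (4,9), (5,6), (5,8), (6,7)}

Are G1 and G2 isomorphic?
Yes, isomorphic

The graphs are isomorphic.
One valid mapping φ: V(G1) → V(G2): 0→1, 1→9, 2→0, 3→4, 4→8, 5→6, 6→3, 7→5, 8→2, 9→7

Verify φ preserves adjacency — for each edge of G1, its image is an edge of G2:
  (0,1) → (φ(0),φ(1)) = (1,9) ∈ E(G2) ✓
  (0,2) → (φ(0),φ(2)) = (0,1) ∈ E(G2) ✓
  (0,3) → (φ(0),φ(3)) = (1,4) ∈ E(G2) ✓
  (0,4) → (φ(0),φ(4)) = (1,8) ∈ E(G2) ✓
  (0,6) → (φ(0),φ(6)) = (1,3) ∈ E(G2) ✓
  (0,8) → (φ(0),φ(8)) = (1,2) ∈ E(G2) ✓
  (0,9) → (φ(0),φ(9)) = (1,7) ∈ E(G2) ✓
  (1,2) → (φ(1),φ(2)) = (0,9) ∈ E(G2) ✓
  (1,3) → (φ(1),φ(3)) = (4,9) ∈ E(G2) ✓
  (2,3) → (φ(2),φ(3)) = (0,4) ∈ E(G2) ✓
  (2,5) → (φ(2),φ(5)) = (0,6) ∈ E(G2) ✓
  (2,9) → (φ(2),φ(9)) = (0,7) ∈ E(G2) ✓
  (3,5) → (φ(3),φ(5)) = (4,6) ∈ E(G2) ✓
  (3,6) → (φ(3),φ(6)) = (3,4) ∈ E(G2) ✓
  (3,9) → (φ(3),φ(9)) = (4,7) ∈ E(G2) ✓
  (4,6) → (φ(4),φ(6)) = (3,8) ∈ E(G2) ✓
  (4,7) → (φ(4),φ(7)) = (5,8) ∈ E(G2) ✓
  (4,8) → (φ(4),φ(8)) = (2,8) ∈ E(G2) ✓
  (5,7) → (φ(5),φ(7)) = (5,6) ∈ E(G2) ✓
  (5,9) → (φ(5),φ(9)) = (6,7) ∈ E(G2) ✓
  (6,8) → (φ(6),φ(8)) = (2,3) ∈ E(G2) ✓
  (8,9) → (φ(8),φ(9)) = (2,7) ∈ E(G2) ✓
All 22 edges of G1 map to edges of G2, and |E(G1)| = |E(G2)| = 22, so φ is a bijection on edges as well as vertices. Hence G1 ≅ G2.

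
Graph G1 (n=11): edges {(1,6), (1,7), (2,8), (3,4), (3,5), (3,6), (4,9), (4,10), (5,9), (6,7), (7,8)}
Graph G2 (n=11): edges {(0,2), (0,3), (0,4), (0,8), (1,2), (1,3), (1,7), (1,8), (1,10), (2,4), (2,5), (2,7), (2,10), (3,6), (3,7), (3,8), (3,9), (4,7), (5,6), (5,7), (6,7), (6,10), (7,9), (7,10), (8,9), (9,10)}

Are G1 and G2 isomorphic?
No, not isomorphic

The graphs are NOT isomorphic.

Degrees in G1: deg(0)=0, deg(1)=2, deg(2)=1, deg(3)=3, deg(4)=3, deg(5)=2, deg(6)=3, deg(7)=3, deg(8)=2, deg(9)=2, deg(10)=1.
Sorted degree sequence of G1: [3, 3, 3, 3, 2, 2, 2, 2, 1, 1, 0].
Degrees in G2: deg(0)=4, deg(1)=5, deg(2)=6, deg(3)=6, deg(4)=3, deg(5)=3, deg(6)=4, deg(7)=8, deg(8)=4, deg(9)=4, deg(10)=5.
Sorted degree sequence of G2: [8, 6, 6, 5, 5, 4, 4, 4, 4, 3, 3].
The (sorted) degree sequence is an isomorphism invariant, so since G1 and G2 have different degree sequences they cannot be isomorphic.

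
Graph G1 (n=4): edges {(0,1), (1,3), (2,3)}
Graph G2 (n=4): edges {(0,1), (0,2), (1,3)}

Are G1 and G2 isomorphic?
Yes, isomorphic

The graphs are isomorphic.
One valid mapping φ: V(G1) → V(G2): 0→3, 1→1, 2→2, 3→0

Verify φ preserves adjacency — for each edge of G1, its image is an edge of G2:
  (0,1) → (φ(0),φ(1)) = (1,3) ∈ E(G2) ✓
  (1,3) → (φ(1),φ(3)) = (0,1) ∈ E(G2) ✓
  (2,3) → (φ(2),φ(3)) = (0,2) ∈ E(G2) ✓
All 3 edges of G1 map to edges of G2, and |E(G1)| = |E(G2)| = 3, so φ is a bijection on edges as well as vertices. Hence G1 ≅ G2.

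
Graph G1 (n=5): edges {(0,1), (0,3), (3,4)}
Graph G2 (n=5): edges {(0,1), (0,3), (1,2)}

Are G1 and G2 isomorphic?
Yes, isomorphic

The graphs are isomorphic.
One valid mapping φ: V(G1) → V(G2): 0→0, 1→3, 2→4, 3→1, 4→2

Verify φ preserves adjacency — for each edge of G1, its image is an edge of G2:
  (0,1) → (φ(0),φ(1)) = (0,3) ∈ E(G2) ✓
  (0,3) → (φ(0),φ(3)) = (0,1) ∈ E(G2) ✓
  (3,4) → (φ(3),φ(4)) = (1,2) ∈ E(G2) ✓
All 3 edges of G1 map to edges of G2, and |E(G1)| = |E(G2)| = 3, so φ is a bijection on edges as well as vertices. Hence G1 ≅ G2.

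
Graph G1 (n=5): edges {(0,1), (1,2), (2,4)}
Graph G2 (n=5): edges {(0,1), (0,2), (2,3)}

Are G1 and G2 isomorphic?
Yes, isomorphic

The graphs are isomorphic.
One valid mapping φ: V(G1) → V(G2): 0→1, 1→0, 2→2, 3→4, 4→3

Verify φ preserves adjacency — for each edge of G1, its image is an edge of G2:
  (0,1) → (φ(0),φ(1)) = (0,1) ∈ E(G2) ✓
  (1,2) → (φ(1),φ(2)) = (0,2) ∈ E(G2) ✓
  (2,4) → (φ(2),φ(4)) = (2,3) ∈ E(G2) ✓
All 3 edges of G1 map to edges of G2, and |E(G1)| = |E(G2)| = 3, so φ is a bijection on edges as well as vertices. Hence G1 ≅ G2.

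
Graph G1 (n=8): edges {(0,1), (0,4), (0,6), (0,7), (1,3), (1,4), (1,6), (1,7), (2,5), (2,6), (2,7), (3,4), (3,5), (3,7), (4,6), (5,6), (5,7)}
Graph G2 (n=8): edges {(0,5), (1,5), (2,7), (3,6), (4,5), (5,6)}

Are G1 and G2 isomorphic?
No, not isomorphic

The graphs are NOT isomorphic.

Counting triangles (3-cliques): G1 has 10, G2 has 0.
Triangle count is an isomorphism invariant, so differing triangle counts rule out isomorphism.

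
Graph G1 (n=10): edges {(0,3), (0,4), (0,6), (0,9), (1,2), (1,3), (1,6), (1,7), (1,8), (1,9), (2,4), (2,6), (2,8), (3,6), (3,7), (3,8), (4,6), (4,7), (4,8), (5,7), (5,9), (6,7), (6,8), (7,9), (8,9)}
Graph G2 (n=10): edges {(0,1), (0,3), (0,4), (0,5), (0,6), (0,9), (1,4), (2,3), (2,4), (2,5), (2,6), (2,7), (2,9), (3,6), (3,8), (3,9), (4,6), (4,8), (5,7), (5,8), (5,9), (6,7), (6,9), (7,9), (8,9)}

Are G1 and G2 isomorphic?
Yes, isomorphic

The graphs are isomorphic.
One valid mapping φ: V(G1) → V(G2): 0→8, 1→6, 2→7, 3→3, 4→5, 5→1, 6→9, 7→0, 8→2, 9→4

Verify φ preserves adjacency — for each edge of G1, its image is an edge of G2:
  (0,3) → (φ(0),φ(3)) = (3,8) ∈ E(G2) ✓
  (0,4) → (φ(0),φ(4)) = (5,8) ∈ E(G2) ✓
  (0,6) → (φ(0),φ(6)) = (8,9) ∈ E(G2) ✓
  (0,9) → (φ(0),φ(9)) = (4,8) ∈ E(G2) ✓
  (1,2) → (φ(1),φ(2)) = (6,7) ∈ E(G2) ✓
  (1,3) → (φ(1),φ(3)) = (3,6) ∈ E(G2) ✓
  (1,6) → (φ(1),φ(6)) = (6,9) ∈ E(G2) ✓
  (1,7) → (φ(1),φ(7)) = (0,6) ∈ E(G2) ✓
  (1,8) → (φ(1),φ(8)) = (2,6) ∈ E(G2) ✓
  (1,9) → (φ(1),φ(9)) = (4,6) ∈ E(G2) ✓
  (2,4) → (φ(2),φ(4)) = (5,7) ∈ E(G2) ✓
  (2,6) → (φ(2),φ(6)) = (7,9) ∈ E(G2) ✓
  (2,8) → (φ(2),φ(8)) = (2,7) ∈ E(G2) ✓
  (3,6) → (φ(3),φ(6)) = (3,9) ∈ E(G2) ✓
  (3,7) → (φ(3),φ(7)) = (0,3) ∈ E(G2) ✓
  (3,8) → (φ(3),φ(8)) = (2,3) ∈ E(G2) ✓
  (4,6) → (φ(4),φ(6)) = (5,9) ∈ E(G2) ✓
  (4,7) → (φ(4),φ(7)) = (0,5) ∈ E(G2) ✓
  (4,8) → (φ(4),φ(8)) = (2,5) ∈ E(G2) ✓
  (5,7) → (φ(5),φ(7)) = (0,1) ∈ E(G2) ✓
  (5,9) → (φ(5),φ(9)) = (1,4) ∈ E(G2) ✓
  (6,7) → (φ(6),φ(7)) = (0,9) ∈ E(G2) ✓
  (6,8) → (φ(6),φ(8)) = (2,9) ∈ E(G2) ✓
  (7,9) → (φ(7),φ(9)) = (0,4) ∈ E(G2) ✓
  (8,9) → (φ(8),φ(9)) = (2,4) ∈ E(G2) ✓
All 25 edges of G1 map to edges of G2, and |E(G1)| = |E(G2)| = 25, so φ is a bijection on edges as well as vertices. Hence G1 ≅ G2.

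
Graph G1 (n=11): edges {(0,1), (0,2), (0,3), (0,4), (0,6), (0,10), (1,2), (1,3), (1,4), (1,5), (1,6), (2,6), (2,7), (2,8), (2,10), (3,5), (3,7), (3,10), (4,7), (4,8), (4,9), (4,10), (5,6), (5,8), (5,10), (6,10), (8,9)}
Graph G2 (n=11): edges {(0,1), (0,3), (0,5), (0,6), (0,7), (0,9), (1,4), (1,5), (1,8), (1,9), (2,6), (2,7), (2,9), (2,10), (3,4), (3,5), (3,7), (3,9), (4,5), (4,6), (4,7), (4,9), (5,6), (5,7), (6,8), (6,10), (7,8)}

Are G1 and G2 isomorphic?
Yes, isomorphic

The graphs are isomorphic.
One valid mapping φ: V(G1) → V(G2): 0→5, 1→4, 2→7, 3→1, 4→6, 5→9, 6→3, 7→8, 8→2, 9→10, 10→0

Verify φ preserves adjacency — for each edge of G1, its image is an edge of G2:
  (0,1) → (φ(0),φ(1)) = (4,5) ∈ E(G2) ✓
  (0,2) → (φ(0),φ(2)) = (5,7) ∈ E(G2) ✓
  (0,3) → (φ(0),φ(3)) = (1,5) ∈ E(G2) ✓
  (0,4) → (φ(0),φ(4)) = (5,6) ∈ E(G2) ✓
  (0,6) → (φ(0),φ(6)) = (3,5) ∈ E(G2) ✓
  (0,10) → (φ(0),φ(10)) = (0,5) ∈ E(G2) ✓
  (1,2) → (φ(1),φ(2)) = (4,7) ∈ E(G2) ✓
  (1,3) → (φ(1),φ(3)) = (1,4) ∈ E(G2) ✓
  (1,4) → (φ(1),φ(4)) = (4,6) ∈ E(G2) ✓
  (1,5) → (φ(1),φ(5)) = (4,9) ∈ E(G2) ✓
  (1,6) → (φ(1),φ(6)) = (3,4) ∈ E(G2) ✓
  (2,6) → (φ(2),φ(6)) = (3,7) ∈ E(G2) ✓
  (2,7) → (φ(2),φ(7)) = (7,8) ∈ E(G2) ✓
  (2,8) → (φ(2),φ(8)) = (2,7) ∈ E(G2) ✓
  (2,10) → (φ(2),φ(10)) = (0,7) ∈ E(G2) ✓
  (3,5) → (φ(3),φ(5)) = (1,9) ∈ E(G2) ✓
  (3,7) → (φ(3),φ(7)) = (1,8) ∈ E(G2) ✓
  (3,10) → (φ(3),φ(10)) = (0,1) ∈ E(G2) ✓
  (4,7) → (φ(4),φ(7)) = (6,8) ∈ E(G2) ✓
  (4,8) → (φ(4),φ(8)) = (2,6) ∈ E(G2) ✓
  (4,9) → (φ(4),φ(9)) = (6,10) ∈ E(G2) ✓
  (4,10) → (φ(4),φ(10)) = (0,6) ∈ E(G2) ✓
  (5,6) → (φ(5),φ(6)) = (3,9) ∈ E(G2) ✓
  (5,8) → (φ(5),φ(8)) = (2,9) ∈ E(G2) ✓
  (5,10) → (φ(5),φ(10)) = (0,9) ∈ E(G2) ✓
  (6,10) → (φ(6),φ(10)) = (0,3) ∈ E(G2) ✓
  (8,9) → (φ(8),φ(9)) = (2,10) ∈ E(G2) ✓
All 27 edges of G1 map to edges of G2, and |E(G1)| = |E(G2)| = 27, so φ is a bijection on edges as well as vertices. Hence G1 ≅ G2.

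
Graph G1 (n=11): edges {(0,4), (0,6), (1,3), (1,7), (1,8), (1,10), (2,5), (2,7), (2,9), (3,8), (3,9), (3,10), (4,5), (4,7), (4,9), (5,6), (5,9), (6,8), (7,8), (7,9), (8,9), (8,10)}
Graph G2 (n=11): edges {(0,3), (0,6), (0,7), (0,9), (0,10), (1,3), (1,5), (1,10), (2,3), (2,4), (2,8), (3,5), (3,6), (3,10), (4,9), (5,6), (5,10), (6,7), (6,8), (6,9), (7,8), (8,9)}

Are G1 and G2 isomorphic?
Yes, isomorphic

The graphs are isomorphic.
One valid mapping φ: V(G1) → V(G2): 0→4, 1→10, 2→7, 3→5, 4→9, 5→8, 6→2, 7→0, 8→3, 9→6, 10→1

Verify φ preserves adjacency — for each edge of G1, its image is an edge of G2:
  (0,4) → (φ(0),φ(4)) = (4,9) ∈ E(G2) ✓
  (0,6) → (φ(0),φ(6)) = (2,4) ∈ E(G2) ✓
  (1,3) → (φ(1),φ(3)) = (5,10) ∈ E(G2) ✓
  (1,7) → (φ(1),φ(7)) = (0,10) ∈ E(G2) ✓
  (1,8) → (φ(1),φ(8)) = (3,10) ∈ E(G2) ✓
  (1,10) → (φ(1),φ(10)) = (1,10) ∈ E(G2) ✓
  (2,5) → (φ(2),φ(5)) = (7,8) ∈ E(G2) ✓
  (2,7) → (φ(2),φ(7)) = (0,7) ∈ E(G2) ✓
  (2,9) → (φ(2),φ(9)) = (6,7) ∈ E(G2) ✓
  (3,8) → (φ(3),φ(8)) = (3,5) ∈ E(G2) ✓
  (3,9) → (φ(3),φ(9)) = (5,6) ∈ E(G2) ✓
  (3,10) → (φ(3),φ(10)) = (1,5) ∈ E(G2) ✓
  (4,5) → (φ(4),φ(5)) = (8,9) ∈ E(G2) ✓
  (4,7) → (φ(4),φ(7)) = (0,9) ∈ E(G2) ✓
  (4,9) → (φ(4),φ(9)) = (6,9) ∈ E(G2) ✓
  (5,6) → (φ(5),φ(6)) = (2,8) ∈ E(G2) ✓
  (5,9) → (φ(5),φ(9)) = (6,8) ∈ E(G2) ✓
  (6,8) → (φ(6),φ(8)) = (2,3) ∈ E(G2) ✓
  (7,8) → (φ(7),φ(8)) = (0,3) ∈ E(G2) ✓
  (7,9) → (φ(7),φ(9)) = (0,6) ∈ E(G2) ✓
  (8,9) → (φ(8),φ(9)) = (3,6) ∈ E(G2) ✓
  (8,10) → (φ(8),φ(10)) = (1,3) ∈ E(G2) ✓
All 22 edges of G1 map to edges of G2, and |E(G1)| = |E(G2)| = 22, so φ is a bijection on edges as well as vertices. Hence G1 ≅ G2.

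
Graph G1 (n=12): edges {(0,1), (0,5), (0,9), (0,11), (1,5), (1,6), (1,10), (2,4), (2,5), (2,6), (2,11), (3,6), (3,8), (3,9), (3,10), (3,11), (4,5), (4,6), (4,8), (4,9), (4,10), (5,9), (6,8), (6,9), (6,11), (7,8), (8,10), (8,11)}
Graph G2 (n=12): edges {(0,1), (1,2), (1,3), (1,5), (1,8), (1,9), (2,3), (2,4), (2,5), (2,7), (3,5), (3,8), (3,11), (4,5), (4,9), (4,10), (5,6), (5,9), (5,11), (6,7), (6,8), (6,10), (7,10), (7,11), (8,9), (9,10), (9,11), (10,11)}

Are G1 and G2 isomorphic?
Yes, isomorphic

The graphs are isomorphic.
One valid mapping φ: V(G1) → V(G2): 0→7, 1→6, 2→4, 3→3, 4→9, 5→10, 6→5, 7→0, 8→1, 9→11, 10→8, 11→2

Verify φ preserves adjacency — for each edge of G1, its image is an edge of G2:
  (0,1) → (φ(0),φ(1)) = (6,7) ∈ E(G2) ✓
  (0,5) → (φ(0),φ(5)) = (7,10) ∈ E(G2) ✓
  (0,9) → (φ(0),φ(9)) = (7,11) ∈ E(G2) ✓
  (0,11) → (φ(0),φ(11)) = (2,7) ∈ E(G2) ✓
  (1,5) → (φ(1),φ(5)) = (6,10) ∈ E(G2) ✓
  (1,6) → (φ(1),φ(6)) = (5,6) ∈ E(G2) ✓
  (1,10) → (φ(1),φ(10)) = (6,8) ∈ E(G2) ✓
  (2,4) → (φ(2),φ(4)) = (4,9) ∈ E(G2) ✓
  (2,5) → (φ(2),φ(5)) = (4,10) ∈ E(G2) ✓
  (2,6) → (φ(2),φ(6)) = (4,5) ∈ E(G2) ✓
  (2,11) → (φ(2),φ(11)) = (2,4) ∈ E(G2) ✓
  (3,6) → (φ(3),φ(6)) = (3,5) ∈ E(G2) ✓
  (3,8) → (φ(3),φ(8)) = (1,3) ∈ E(G2) ✓
  (3,9) → (φ(3),φ(9)) = (3,11) ∈ E(G2) ✓
  (3,10) → (φ(3),φ(10)) = (3,8) ∈ E(G2) ✓
  (3,11) → (φ(3),φ(11)) = (2,3) ∈ E(G2) ✓
  (4,5) → (φ(4),φ(5)) = (9,10) ∈ E(G2) ✓
  (4,6) → (φ(4),φ(6)) = (5,9) ∈ E(G2) ✓
  (4,8) → (φ(4),φ(8)) = (1,9) ∈ E(G2) ✓
  (4,9) → (φ(4),φ(9)) = (9,11) ∈ E(G2) ✓
  (4,10) → (φ(4),φ(10)) = (8,9) ∈ E(G2) ✓
  (5,9) → (φ(5),φ(9)) = (10,11) ∈ E(G2) ✓
  (6,8) → (φ(6),φ(8)) = (1,5) ∈ E(G2) ✓
  (6,9) → (φ(6),φ(9)) = (5,11) ∈ E(G2) ✓
  (6,11) → (φ(6),φ(11)) = (2,5) ∈ E(G2) ✓
  (7,8) → (φ(7),φ(8)) = (0,1) ∈ E(G2) ✓
  (8,10) → (φ(8),φ(10)) = (1,8) ∈ E(G2) ✓
  (8,11) → (φ(8),φ(11)) = (1,2) ∈ E(G2) ✓
All 28 edges of G1 map to edges of G2, and |E(G1)| = |E(G2)| = 28, so φ is a bijection on edges as well as vertices. Hence G1 ≅ G2.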